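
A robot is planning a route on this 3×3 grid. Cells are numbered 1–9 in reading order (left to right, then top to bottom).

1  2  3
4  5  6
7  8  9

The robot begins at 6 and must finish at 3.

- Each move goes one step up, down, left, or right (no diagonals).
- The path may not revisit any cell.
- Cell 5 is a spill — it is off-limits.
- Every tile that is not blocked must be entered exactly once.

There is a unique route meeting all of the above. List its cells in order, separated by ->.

Need to visit all 8 open cells exactly once, starting at 6 and ending at 3.
Cell 8 has only two open neighbours (7 and 9), so the path must pass straight through it: one of those is the cell it's entered from and the other is where it exits.
Route from 6: down to 9, 2× left (reaching 7), 2× up (reaching 1), 2× right (reaching 3) — 7 moves in all.
Check: all 8 open cells covered.

6 -> 9 -> 8 -> 7 -> 4 -> 1 -> 2 -> 3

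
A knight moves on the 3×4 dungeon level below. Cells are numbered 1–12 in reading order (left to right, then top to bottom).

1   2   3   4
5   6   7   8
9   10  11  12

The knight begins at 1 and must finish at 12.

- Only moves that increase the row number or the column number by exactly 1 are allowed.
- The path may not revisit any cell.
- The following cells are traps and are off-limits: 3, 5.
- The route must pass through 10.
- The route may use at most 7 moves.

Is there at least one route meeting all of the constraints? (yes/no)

One route that works: 1 → 2 → 6 → 10 → 11 → 12.

yes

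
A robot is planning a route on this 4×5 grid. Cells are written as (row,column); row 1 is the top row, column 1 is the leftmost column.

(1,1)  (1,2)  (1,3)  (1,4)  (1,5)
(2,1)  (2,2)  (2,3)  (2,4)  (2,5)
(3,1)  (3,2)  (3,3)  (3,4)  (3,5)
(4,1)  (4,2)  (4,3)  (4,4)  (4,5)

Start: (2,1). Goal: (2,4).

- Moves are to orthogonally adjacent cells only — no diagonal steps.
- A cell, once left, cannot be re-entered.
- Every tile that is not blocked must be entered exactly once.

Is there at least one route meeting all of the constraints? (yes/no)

yes

One route that works: (2,1) → (1,1) → (1,2) → (2,2) → (3,2) → (3,1) → (4,1) → (4,2) → (4,3) → (3,3) → (2,3) → (1,3) → (1,4) → (1,5) → (2,5) → (3,5) → (4,5) → (4,4) → (3,4) → (2,4).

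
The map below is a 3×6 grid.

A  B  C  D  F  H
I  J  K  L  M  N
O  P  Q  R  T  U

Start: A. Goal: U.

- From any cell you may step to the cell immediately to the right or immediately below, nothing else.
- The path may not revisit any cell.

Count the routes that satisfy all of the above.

21

A right/down-only route from A to U makes exactly 2 down-moves and 5 right-moves in some order.
With no other constraints that would be C(7,2) = 21 routes.
That gives 21 routes.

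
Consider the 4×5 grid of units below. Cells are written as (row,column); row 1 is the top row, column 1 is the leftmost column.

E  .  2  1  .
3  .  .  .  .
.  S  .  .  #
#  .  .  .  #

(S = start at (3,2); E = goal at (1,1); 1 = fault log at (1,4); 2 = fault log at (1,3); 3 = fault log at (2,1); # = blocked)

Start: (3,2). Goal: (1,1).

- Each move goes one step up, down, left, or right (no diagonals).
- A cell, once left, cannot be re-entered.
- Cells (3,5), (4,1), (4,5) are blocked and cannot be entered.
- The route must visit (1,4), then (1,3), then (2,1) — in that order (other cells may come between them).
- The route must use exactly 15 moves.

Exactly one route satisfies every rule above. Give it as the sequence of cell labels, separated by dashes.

The waypoints must appear in the order (1,4), (1,3), (2,1), with no cell reused.
Route from (3,2): down 1 to (4,2), right 2 to (4,4), up 1 to (3,4), left 1 to (3,3), up 1 to (2,3), right 2 to (2,5), up 1 to (1,5), left 3 to (1,2), down 1 to (2,2), left 1 to (2,1), up 1 to (1,1) — 15 moves in all.
Check: order respected (1 at step 10, 2 at step 11, 3 at step 14); 15 moves as required.

(3,2) - (4,2) - (4,3) - (4,4) - (3,4) - (3,3) - (2,3) - (2,4) - (2,5) - (1,5) - (1,4) - (1,3) - (1,2) - (2,2) - (2,1) - (1,1)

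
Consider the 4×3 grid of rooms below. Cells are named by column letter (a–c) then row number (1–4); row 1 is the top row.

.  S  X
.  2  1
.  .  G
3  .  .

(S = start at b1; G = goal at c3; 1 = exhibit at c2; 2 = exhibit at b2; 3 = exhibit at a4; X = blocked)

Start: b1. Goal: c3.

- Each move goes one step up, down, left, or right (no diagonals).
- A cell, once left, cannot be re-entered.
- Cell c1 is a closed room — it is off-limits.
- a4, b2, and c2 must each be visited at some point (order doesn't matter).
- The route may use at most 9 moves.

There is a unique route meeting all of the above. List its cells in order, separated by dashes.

b1 - a1 - a2 - a3 - a4 - b4 - b3 - b2 - c2 - c3

Any route must reach a4, b2, and c2 and still end at c3 within 9 moves, so the order of the required stops is forced.
Route from b1: left 1 to a1, down 3 to a4, right 1 to b4, up 2 to b2, right 1 to c2, down 1 to c3 — 9 moves in all.
Check: all required cells visited; 9 ≤ 9 moves.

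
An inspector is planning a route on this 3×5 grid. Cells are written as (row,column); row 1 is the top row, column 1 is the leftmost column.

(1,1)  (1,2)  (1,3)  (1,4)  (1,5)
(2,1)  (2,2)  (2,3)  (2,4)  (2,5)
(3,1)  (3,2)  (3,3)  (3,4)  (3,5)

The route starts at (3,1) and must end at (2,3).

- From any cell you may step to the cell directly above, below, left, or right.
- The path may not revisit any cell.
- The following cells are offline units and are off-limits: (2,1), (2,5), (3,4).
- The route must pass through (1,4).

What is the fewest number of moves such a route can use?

Any route passes through (1,4) somewhere between (3,1) and (2,3). Summing Manhattan distances along the two legs ((3,1) → (1,4) → (2,3)) gives a lower bound of 5 + 2 = 7 moves.
A route of 7 moves achieves this: (3,1) → (3,2) → (2,2) → (1,2) → (1,3) → (1,4) → (2,4) → (2,3).
Since 7 matches the lower bound, it is optimal.

7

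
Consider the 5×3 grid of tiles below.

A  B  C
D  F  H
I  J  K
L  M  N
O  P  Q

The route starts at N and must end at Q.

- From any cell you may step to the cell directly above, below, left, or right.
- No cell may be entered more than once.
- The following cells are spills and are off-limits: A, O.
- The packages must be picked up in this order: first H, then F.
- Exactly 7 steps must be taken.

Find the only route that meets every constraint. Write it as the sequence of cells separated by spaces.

The waypoints must appear in the order H, F, with no cell reused.
Route from N: up 2 to H, left 1 to F, down 3 to P, right 1 to Q — 7 moves in all.
Check: order respected (H at step 2, F at step 3); 7 moves as required.

N K H F J M P Q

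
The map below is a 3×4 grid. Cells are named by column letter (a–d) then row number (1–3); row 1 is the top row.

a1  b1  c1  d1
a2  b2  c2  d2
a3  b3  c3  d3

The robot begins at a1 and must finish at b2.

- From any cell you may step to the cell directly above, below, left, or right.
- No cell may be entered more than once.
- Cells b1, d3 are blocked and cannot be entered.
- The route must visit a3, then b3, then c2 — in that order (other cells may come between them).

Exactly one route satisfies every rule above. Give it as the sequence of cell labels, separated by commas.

The waypoints must appear in the order a3, b3, c2, with no cell reused.
Route from a1: 2× down (reaching a3), 2× right (reaching c3), up to c2, left to b2 — 6 moves in all.
Check: order respected (a3 at step 2, b3 at step 3, c2 at step 5).

a1, a2, a3, b3, c3, c2, b2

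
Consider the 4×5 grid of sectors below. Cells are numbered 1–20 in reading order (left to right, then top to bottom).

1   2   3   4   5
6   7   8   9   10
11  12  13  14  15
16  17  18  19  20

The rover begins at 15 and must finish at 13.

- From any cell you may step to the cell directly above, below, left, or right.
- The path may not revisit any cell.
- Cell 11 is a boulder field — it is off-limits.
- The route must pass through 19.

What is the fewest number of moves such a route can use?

Any route passes through 19 somewhere between 15 and 13. Summing Manhattan distances along the two legs (15 → 19 → 13) gives a lower bound of 2 + 2 = 4 moves.
A route of 4 moves achieves this: 15 → 20 → 19 → 14 → 13.
Since 4 matches the lower bound, it is optimal.

4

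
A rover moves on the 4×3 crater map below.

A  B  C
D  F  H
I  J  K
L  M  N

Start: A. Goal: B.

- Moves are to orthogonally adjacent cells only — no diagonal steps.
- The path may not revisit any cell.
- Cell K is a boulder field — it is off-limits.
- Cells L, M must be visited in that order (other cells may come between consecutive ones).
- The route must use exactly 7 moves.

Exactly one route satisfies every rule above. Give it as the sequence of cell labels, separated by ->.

The waypoints must appear in the order L, M, with no cell reused.
Route from A: down 3 to L, right 1 to M, up 3 to B — 7 moves in all.
Check: order respected (L at step 3, M at step 4); 7 moves as required.

A -> D -> I -> L -> M -> J -> F -> B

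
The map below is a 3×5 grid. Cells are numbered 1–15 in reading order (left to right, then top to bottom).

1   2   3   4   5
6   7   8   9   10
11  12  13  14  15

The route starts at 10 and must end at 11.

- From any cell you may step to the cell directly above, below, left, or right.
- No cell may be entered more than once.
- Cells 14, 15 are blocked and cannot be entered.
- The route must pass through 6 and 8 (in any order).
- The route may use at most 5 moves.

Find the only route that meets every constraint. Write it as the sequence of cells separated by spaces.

Any route must reach 6 and 8 and still end at 11 within 5 moves, so the order of the required stops is forced.
Route from 10: left 4 to 6, down 1 to 11 — 5 moves in all.
Check: all required cells visited; 5 ≤ 5 moves.

10 9 8 7 6 11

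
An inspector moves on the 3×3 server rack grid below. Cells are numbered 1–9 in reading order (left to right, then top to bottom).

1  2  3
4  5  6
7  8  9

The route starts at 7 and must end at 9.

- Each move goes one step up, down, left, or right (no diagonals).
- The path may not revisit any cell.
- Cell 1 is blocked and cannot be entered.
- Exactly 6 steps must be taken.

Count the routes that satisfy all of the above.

Need simple routes of exactly 6 moves from 7 to 9 (Manhattan distance 2, so 2 moves are spent on a detour and 2 undoing it).
Enumerating: 7 4 5 2 3 6 9 | 7 8 5 2 3 6 9.
That gives 2 routes.

2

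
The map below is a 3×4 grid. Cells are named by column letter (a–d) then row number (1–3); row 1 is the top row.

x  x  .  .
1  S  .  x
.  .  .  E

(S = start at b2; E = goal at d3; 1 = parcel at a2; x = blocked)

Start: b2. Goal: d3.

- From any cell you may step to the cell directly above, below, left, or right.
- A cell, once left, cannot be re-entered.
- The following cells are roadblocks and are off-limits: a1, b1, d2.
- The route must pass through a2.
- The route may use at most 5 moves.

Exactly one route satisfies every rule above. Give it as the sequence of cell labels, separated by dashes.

Any route must reach a2 and still end at d3 within 5 moves, so the order of the required stops is forced.
Route from b2: left to a2, down to a3, 3× right (reaching d3) — 5 moves in all.
Check: all required cells visited; 5 ≤ 5 moves.

b2 - a2 - a3 - b3 - c3 - d3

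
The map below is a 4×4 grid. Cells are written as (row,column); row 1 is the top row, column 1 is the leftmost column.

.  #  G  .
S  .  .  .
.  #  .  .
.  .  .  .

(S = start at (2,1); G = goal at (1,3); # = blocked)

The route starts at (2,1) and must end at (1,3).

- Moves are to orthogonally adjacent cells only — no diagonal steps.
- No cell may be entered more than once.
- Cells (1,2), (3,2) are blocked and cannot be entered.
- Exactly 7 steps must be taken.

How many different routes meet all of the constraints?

Need simple routes of exactly 7 moves from (2,1) to (1,3) (Manhattan distance 3, so 2 moves are spent on a detour and 2 undoing it).
Enumerating: (2,1) (3,1) (4,1) (4,2) (4,3) (3,3) (2,3) (1,3) | (2,1) (2,2) (2,3) (3,3) (3,4) (2,4) (1,4) (1,3).
That gives 2 routes.

2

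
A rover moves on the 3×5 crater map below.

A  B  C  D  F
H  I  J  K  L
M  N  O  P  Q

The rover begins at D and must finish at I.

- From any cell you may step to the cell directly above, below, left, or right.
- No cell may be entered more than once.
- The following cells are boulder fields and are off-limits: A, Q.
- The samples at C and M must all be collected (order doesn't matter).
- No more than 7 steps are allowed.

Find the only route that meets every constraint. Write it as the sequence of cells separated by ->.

D -> C -> J -> O -> N -> M -> H -> I

The budget equals the shortest possible length, so every move has to be on a shortest route through the required cells.
Route from D: left 1 to C, down 2 to O, left 2 to M, up 1 to H, right 1 to I — 7 moves in all.
Check: all required cells visited; 7 ≤ 7 moves.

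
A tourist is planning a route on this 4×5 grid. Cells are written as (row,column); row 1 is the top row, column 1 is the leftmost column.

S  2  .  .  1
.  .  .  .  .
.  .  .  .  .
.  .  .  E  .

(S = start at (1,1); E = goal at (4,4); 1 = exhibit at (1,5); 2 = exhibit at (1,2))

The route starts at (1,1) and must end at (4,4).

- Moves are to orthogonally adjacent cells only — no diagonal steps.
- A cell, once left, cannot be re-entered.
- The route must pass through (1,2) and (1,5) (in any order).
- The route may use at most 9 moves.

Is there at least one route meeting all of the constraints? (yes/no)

yes

One route that works: (1,1) → (1,2) → (1,3) → (1,4) → (1,5) → (2,5) → (3,5) → (4,5) → (4,4).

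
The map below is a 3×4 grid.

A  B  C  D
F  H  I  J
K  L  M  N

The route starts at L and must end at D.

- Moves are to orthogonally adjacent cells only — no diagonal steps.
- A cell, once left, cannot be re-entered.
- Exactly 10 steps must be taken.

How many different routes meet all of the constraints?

5

Need simple routes of exactly 10 moves from L to D (Manhattan distance 4, so 3 moves are spent on a detour and 3 undoing it).
Enumerating: L H F A B C I M N J D | L K F A B H I M N J D | L K F A B C I M N J D | L K F H B C I M N J D | L M N J I H F A B C D.
That gives 5 routes.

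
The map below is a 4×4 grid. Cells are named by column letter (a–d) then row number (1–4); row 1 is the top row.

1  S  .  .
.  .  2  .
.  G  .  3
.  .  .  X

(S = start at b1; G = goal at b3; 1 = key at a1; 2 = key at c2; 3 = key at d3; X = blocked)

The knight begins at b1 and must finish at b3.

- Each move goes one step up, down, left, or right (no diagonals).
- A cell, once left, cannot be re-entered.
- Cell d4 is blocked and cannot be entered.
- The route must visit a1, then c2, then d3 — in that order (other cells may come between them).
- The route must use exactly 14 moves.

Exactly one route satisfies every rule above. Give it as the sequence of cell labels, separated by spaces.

The waypoints must appear in the order a1, c2, d3, with no cell reused.
Route from b1: left 1 to a1, down 1 to a2, right 2 to c2, up 1 to c1, right 1 to d1, down 2 to d3, left 1 to c3, down 1 to c4, left 2 to a4, up 1 to a3, right 1 to b3 — 14 moves in all.
Check: order respected (1 at step 1, 2 at step 4, 3 at step 8); 14 moves as required.

b1 a1 a2 b2 c2 c1 d1 d2 d3 c3 c4 b4 a4 a3 b3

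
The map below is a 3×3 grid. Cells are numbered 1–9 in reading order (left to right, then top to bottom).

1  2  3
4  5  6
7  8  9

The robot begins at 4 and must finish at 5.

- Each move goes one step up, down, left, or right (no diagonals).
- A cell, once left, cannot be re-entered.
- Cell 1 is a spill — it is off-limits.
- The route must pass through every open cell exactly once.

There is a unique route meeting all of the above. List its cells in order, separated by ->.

Need to visit all 8 open cells exactly once, starting at 4 and ending at 5.
Cell 7 has only two open neighbours (4 and 8), so the path must pass straight through it: one of those is the cell it's entered from and the other is where it exits.
Route from 4: down 1 to 7, right 2 to 9, up 2 to 3, left 1 to 2, down 1 to 5 — 7 moves in all.
Check: all 8 open cells covered.

4 -> 7 -> 8 -> 9 -> 6 -> 3 -> 2 -> 5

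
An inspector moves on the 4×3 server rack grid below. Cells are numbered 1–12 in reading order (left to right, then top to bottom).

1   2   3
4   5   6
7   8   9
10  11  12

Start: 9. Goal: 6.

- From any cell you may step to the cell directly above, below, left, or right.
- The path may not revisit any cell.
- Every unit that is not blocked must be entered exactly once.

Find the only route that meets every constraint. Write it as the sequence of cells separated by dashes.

9 - 12 - 11 - 10 - 7 - 8 - 5 - 4 - 1 - 2 - 3 - 6

Need to visit all 12 open cells exactly once, starting at 9 and ending at 6.
Route from 9: down 1 to 12, left 2 to 10, up 1 to 7, right 1 to 8, up 1 to 5, left 1 to 4, up 1 to 1, right 2 to 3, down 1 to 6 — 11 moves in all.
Check: all 12 open cells covered.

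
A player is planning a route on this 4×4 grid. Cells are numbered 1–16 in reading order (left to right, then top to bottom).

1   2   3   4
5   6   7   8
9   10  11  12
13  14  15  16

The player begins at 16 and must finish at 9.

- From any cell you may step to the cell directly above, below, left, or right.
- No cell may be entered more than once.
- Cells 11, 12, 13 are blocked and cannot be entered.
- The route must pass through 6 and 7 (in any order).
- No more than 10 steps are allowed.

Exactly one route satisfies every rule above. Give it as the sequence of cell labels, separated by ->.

16 -> 15 -> 14 -> 10 -> 6 -> 7 -> 3 -> 2 -> 1 -> 5 -> 9

The budget equals the shortest possible length, so every move has to be on a shortest route through the required cells.
Route from 16: 2× left (reaching 14), 2× up (reaching 6), right to 7, up to 3, 2× left (reaching 1), 2× down (reaching 9) — 10 moves in all.
Check: all required cells visited; 10 ≤ 10 moves.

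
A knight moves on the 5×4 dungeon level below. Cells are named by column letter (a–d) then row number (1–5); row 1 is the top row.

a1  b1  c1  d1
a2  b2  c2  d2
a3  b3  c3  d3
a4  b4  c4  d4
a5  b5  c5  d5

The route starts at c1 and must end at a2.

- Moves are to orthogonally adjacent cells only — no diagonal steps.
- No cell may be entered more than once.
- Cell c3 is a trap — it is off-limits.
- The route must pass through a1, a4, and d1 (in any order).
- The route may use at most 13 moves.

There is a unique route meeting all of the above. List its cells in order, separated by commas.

The budget equals the shortest possible length, so every move has to be on a shortest route through the required cells.
Route from c1: right to d1, 3× down (reaching d4), 3× left (reaching a4), up to a3, right to b3, 2× up (reaching b1), left to a1, down to a2 — 13 moves in all.
Check: all required cells visited; 13 ≤ 13 moves.

c1, d1, d2, d3, d4, c4, b4, a4, a3, b3, b2, b1, a1, a2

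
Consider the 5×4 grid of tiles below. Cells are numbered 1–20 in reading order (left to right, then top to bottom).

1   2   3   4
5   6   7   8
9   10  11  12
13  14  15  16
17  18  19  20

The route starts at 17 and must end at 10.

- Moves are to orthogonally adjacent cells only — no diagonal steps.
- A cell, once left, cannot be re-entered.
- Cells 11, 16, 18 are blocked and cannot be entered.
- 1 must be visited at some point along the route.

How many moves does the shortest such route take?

Any route passes through 1 somewhere between 17 and 10. Summing Manhattan distances along the two legs (17 → 1 → 10) gives a lower bound of 4 + 3 = 7 moves.
A route of 7 moves achieves this: 17 → 13 → 9 → 5 → 1 → 2 → 6 → 10.
Since 7 matches the lower bound, it is optimal.

7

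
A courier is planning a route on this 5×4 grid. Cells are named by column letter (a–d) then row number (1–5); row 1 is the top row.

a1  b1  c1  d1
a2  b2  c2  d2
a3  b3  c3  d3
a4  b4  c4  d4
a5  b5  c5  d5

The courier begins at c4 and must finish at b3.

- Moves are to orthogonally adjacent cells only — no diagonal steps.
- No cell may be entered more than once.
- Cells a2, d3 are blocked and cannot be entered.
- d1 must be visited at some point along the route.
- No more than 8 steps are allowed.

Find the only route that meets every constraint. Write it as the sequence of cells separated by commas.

The 8-move cap with required stops at d1 leaves no slack for detours.
Route from c4: up 2 to c2, right 1 to d2, up 1 to d1, left 2 to b1, down 2 to b3 — 8 moves in all.
Check: all required cells visited; 8 ≤ 8 moves.

c4, c3, c2, d2, d1, c1, b1, b2, b3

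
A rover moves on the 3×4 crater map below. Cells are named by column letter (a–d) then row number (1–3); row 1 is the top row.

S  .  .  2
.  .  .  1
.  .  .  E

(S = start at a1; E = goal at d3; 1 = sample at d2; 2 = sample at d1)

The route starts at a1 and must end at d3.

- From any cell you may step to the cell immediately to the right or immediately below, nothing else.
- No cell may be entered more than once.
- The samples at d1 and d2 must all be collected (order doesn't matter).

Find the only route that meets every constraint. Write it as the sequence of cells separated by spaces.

a1 b1 c1 d1 d2 d3

Moves only go right or down, so the column and row indices never decrease.
Route from a1: 3× right (reaching d1), 2× down (reaching d3) — 5 moves in all.
Check: all required cells visited.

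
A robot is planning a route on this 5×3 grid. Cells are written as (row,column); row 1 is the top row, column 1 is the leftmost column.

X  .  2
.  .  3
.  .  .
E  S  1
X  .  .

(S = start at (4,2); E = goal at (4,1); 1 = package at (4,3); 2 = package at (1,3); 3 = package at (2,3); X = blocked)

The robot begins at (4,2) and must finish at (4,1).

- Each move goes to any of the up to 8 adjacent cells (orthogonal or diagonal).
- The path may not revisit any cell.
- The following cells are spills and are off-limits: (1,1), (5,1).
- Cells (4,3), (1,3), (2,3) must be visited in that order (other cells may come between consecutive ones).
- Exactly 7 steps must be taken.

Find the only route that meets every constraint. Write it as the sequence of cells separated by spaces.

(4,2) (4,3) (3,3) (2,2) (1,3) (2,3) (3,2) (4,1)

The waypoints must appear in the order (4,3), (1,3), (2,3), with no cell reused.
Route from (4,2): right to (4,3), up to (3,3), up-left to (2,2), up-right to (1,3), down to (2,3), 2× down-left (reaching (4,1)) — 7 moves in all.
Check: order respected (1 at step 1, 2 at step 4, 3 at step 5); 7 moves as required.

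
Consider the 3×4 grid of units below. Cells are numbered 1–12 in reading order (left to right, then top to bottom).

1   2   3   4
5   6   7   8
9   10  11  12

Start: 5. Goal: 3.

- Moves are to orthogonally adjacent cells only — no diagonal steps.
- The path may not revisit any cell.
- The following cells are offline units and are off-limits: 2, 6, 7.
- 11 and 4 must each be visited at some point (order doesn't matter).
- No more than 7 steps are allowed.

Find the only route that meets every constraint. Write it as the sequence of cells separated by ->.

5 -> 9 -> 10 -> 11 -> 12 -> 8 -> 4 -> 3

Any route must reach 11 and 4 and still end at 3 within 7 moves, so the order of the required stops is forced.
Route from 5: down 1 to 9, right 3 to 12, up 2 to 4, left 1 to 3 — 7 moves in all.
Check: all required cells visited; 7 ≤ 7 moves.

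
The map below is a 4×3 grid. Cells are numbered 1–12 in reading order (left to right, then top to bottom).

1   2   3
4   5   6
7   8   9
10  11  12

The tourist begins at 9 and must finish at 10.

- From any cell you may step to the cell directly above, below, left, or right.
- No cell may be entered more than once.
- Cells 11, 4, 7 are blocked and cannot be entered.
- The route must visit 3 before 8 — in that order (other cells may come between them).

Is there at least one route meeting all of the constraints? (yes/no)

The blocked cells wall 10 off from 9 completely — no sequence of moves reaches it at all, so no route can satisfy the rules.

no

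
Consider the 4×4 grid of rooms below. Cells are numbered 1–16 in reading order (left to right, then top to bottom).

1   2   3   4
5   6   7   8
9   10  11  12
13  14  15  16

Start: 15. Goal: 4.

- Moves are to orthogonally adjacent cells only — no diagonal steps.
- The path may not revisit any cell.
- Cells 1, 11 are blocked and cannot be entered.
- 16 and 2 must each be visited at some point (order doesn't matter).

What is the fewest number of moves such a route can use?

Any route passes through 16 and 2 in some order between 15 and 4. Summing Manhattan distances along each leg and taking the cheapest ordering (15 → 16 → 2 → 4) gives a lower bound of 1 + 5 + 2 = 8 moves.
A route of 8 moves achieves this: 15 → 16 → 12 → 8 → 7 → 6 → 2 → 3 → 4.
Since 8 matches the lower bound, it is optimal.

8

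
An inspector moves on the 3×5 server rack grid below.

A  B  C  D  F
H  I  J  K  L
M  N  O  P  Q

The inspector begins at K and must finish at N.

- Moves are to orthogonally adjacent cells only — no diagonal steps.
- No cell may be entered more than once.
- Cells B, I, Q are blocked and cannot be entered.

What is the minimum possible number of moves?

The Manhattan distance from K to N is |2−3| + |4−2| = 3, so at least 3 moves are needed.
A route of 3 moves achieves this: K → P → O → N.
Since 3 matches the lower bound, it is optimal.

3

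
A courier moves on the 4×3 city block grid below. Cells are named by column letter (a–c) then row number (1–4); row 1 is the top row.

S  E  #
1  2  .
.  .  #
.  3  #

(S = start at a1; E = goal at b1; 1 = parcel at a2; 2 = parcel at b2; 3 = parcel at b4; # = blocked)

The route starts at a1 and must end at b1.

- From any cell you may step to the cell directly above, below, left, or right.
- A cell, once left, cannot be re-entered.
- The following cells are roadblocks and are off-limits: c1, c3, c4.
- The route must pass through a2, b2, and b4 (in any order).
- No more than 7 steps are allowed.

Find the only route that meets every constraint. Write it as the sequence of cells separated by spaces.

The 7-move cap with required stops at a2, b2, b4 leaves no slack for detours.
Route from a1: 3× down (reaching a4), right to b4, 3× up (reaching b1) — 7 moves in all.
Check: all required cells visited; 7 ≤ 7 moves.

a1 a2 a3 a4 b4 b3 b2 b1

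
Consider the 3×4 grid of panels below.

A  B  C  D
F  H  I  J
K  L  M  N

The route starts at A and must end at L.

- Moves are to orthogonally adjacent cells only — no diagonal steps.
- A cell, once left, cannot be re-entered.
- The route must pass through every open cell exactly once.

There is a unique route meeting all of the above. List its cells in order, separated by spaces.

Need to visit all 12 open cells exactly once, starting at A and ending at L.
Route from A: 3× right (reaching D), 2× down (reaching N), left to M, up to I, 2× left (reaching F), down to K, right to L — 11 moves in all.
Check: all 12 open cells covered.

A B C D J N M I H F K L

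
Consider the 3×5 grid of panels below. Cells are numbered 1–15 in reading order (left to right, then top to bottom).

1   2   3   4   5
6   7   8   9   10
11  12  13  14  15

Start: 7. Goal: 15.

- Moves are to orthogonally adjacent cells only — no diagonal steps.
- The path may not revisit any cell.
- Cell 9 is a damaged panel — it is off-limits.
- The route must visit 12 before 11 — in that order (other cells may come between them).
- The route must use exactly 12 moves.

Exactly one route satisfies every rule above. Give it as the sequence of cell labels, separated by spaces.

The waypoints must appear in the order 12, 11, with no cell reused.
Route from 7: right 1 to 8, down 1 to 13, left 2 to 11, up 2 to 1, right 4 to 5, down 2 to 15 — 12 moves in all.
Check: order respected (12 at step 3, 11 at step 4); 12 moves as required.

7 8 13 12 11 6 1 2 3 4 5 10 15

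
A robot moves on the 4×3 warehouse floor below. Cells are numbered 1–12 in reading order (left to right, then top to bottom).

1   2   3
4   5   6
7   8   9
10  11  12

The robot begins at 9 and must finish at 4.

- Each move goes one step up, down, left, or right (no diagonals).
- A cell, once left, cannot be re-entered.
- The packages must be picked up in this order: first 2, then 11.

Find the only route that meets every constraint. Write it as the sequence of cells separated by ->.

9 -> 6 -> 3 -> 2 -> 5 -> 8 -> 11 -> 10 -> 7 -> 4

The waypoints must appear in the order 2, 11, with no cell reused.
Route from 9: 2× up (reaching 3), left to 2, 3× down (reaching 11), left to 10, 2× up (reaching 4) — 9 moves in all.
Check: order respected (2 at step 3, 11 at step 6).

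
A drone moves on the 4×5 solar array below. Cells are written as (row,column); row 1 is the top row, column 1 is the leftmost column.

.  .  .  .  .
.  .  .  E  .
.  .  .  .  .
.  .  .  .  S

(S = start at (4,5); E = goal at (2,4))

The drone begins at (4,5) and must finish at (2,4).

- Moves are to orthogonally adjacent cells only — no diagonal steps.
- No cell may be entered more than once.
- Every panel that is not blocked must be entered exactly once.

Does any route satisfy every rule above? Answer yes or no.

yes

One route that works: (4,5) → (3,5) → (2,5) → (1,5) → (1,4) → (1,3) → (2,3) → (3,3) → (3,2) → (2,2) → (1,2) → (1,1) → (2,1) → (3,1) → (4,1) → (4,2) → (4,3) → (4,4) → (3,4) → (2,4).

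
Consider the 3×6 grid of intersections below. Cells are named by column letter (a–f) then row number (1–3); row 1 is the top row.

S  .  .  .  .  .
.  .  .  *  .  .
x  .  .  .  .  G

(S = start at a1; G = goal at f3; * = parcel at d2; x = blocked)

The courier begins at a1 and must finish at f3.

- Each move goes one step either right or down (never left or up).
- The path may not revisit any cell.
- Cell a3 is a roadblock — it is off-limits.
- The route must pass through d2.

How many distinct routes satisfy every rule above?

12

A right/down-only route from a1 to f3 makes exactly 2 down-moves and 5 right-moves in some order.
With no other constraints that would be C(7,2) = 21 routes.
Split at d2 and multiply the segment counts (each segment already excludes blocked cells): a1→d2: 4; d2→f3: 3; product = 12.
That gives 12 routes.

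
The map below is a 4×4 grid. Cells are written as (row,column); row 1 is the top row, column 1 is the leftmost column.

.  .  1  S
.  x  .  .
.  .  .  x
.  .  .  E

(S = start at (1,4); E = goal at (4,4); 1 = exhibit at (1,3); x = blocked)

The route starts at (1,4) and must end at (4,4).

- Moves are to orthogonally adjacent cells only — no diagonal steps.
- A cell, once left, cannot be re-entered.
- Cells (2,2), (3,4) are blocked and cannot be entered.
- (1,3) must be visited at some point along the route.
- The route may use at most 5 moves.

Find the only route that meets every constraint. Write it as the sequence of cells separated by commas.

The 5-move cap with required stops at (1,3) leaves no slack for detours.
Route from (1,4): left 1 to (1,3), down 3 to (4,3), right 1 to (4,4) — 5 moves in all.
Check: all required cells visited; 5 ≤ 5 moves.

(1,4), (1,3), (2,3), (3,3), (4,3), (4,4)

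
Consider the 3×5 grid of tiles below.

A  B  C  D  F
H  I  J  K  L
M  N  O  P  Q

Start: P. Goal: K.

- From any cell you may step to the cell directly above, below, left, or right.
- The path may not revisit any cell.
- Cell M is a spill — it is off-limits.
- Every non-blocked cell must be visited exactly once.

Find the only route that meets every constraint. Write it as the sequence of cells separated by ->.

P -> Q -> L -> F -> D -> C -> B -> A -> H -> I -> N -> O -> J -> K

Need to visit all 14 open cells exactly once, starting at P and ending at K.
Cell A has only two open neighbours (H and B), so the path must pass straight through it: one of those is the cell it's entered from and the other is where it exits.
Route from P: right 1 to Q, up 2 to F, left 4 to A, down 1 to H, right 1 to I, down 1 to N, right 1 to O, up 1 to J, right 1 to K — 13 moves in all.
Check: all 14 open cells covered.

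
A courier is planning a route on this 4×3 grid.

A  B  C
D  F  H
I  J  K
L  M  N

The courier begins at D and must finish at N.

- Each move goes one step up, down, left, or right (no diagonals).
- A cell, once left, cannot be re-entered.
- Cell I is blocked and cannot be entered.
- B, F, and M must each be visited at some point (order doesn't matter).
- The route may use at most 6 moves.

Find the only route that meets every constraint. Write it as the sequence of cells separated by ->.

Any route must reach B, F, and M and still end at N within 6 moves, so the order of the required stops is forced.
Route from D: up to A, right to B, 3× down (reaching M), right to N — 6 moves in all.
Check: all required cells visited; 6 ≤ 6 moves.

D -> A -> B -> F -> J -> M -> N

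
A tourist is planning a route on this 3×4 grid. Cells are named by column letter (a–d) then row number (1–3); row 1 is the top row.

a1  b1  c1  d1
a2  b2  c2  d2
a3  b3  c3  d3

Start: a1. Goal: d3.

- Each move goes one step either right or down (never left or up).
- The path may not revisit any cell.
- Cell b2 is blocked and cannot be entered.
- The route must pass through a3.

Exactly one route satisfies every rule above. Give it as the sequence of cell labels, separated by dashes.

Moves only go right or down, so the column and row indices never decrease.
Route from a1: 2× down (reaching a3), 3× right (reaching d3) — 5 moves in all.
Check: all required cells visited.

a1 - a2 - a3 - b3 - c3 - d3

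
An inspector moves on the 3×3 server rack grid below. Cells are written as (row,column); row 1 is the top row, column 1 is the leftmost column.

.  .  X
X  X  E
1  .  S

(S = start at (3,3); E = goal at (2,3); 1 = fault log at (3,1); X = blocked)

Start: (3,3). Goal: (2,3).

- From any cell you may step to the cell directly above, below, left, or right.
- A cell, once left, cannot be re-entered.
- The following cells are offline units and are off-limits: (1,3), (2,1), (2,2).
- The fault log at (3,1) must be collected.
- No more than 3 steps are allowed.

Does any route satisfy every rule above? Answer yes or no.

no

(3,1) must be visited but has only one open neighbour ((3,2)), and it is neither the start nor the goal — the route would have to enter and leave through (3,2), re-entering it.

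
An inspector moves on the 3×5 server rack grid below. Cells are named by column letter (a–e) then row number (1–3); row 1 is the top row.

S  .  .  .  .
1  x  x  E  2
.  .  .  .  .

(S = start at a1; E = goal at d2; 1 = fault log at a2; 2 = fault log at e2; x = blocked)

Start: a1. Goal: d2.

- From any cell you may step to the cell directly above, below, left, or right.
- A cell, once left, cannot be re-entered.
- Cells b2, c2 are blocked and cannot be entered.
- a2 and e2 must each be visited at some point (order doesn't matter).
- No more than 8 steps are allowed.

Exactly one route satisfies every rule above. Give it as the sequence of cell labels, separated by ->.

a1 -> a2 -> a3 -> b3 -> c3 -> d3 -> e3 -> e2 -> d2

Any route must reach a2 and e2 and still end at d2 within 8 moves, so the order of the required stops is forced.
Route from a1: down 2 to a3, right 4 to e3, up 1 to e2, left 1 to d2 — 8 moves in all.
Check: all required cells visited; 8 ≤ 8 moves.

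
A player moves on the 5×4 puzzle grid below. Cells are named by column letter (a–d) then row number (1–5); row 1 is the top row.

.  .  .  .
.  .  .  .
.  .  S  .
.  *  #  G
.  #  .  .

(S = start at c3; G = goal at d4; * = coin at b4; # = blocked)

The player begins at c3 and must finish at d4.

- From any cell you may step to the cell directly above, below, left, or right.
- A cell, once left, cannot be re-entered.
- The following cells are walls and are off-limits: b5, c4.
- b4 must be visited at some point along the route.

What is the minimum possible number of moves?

10

Any route passes through b4 somewhere between c3 and d4. Summing Manhattan distances along the two legs (c3 → b4 → d4) gives a lower bound of 2 + 2 = 4 moves.
That bound ignores the blocked cells. Measuring each leg by the fewest moves that actually steer around them (c3→b4: 2; b4→d4: 4) raises the lower bound to 6.
The shortest route satisfying every rule uses 10 moves: c3 → b3 → b4 → a4 → a3 → a2 → b2 → c2 → d2 → d3 → d4.
The no-revisit rule (legs can't share cells) pushes the minimum above the 6-move bound; an exhaustive check rules out every length from 6 to 9 (on a 4-connected grid the length of any start-to-goal walk has the same parity as the Manhattan bound, so only lengths 6, 8, 10, … need checking), leaving 10 as the minimum.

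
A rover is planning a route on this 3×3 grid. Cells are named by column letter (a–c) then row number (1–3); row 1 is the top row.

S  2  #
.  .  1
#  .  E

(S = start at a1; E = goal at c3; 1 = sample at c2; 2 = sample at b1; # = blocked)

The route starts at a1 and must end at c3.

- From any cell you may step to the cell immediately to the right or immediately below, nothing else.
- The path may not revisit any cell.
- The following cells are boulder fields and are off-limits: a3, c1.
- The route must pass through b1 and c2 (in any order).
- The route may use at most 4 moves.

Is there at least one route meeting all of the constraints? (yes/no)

yes

One route that works: a1 → b1 → b2 → c2 → c3.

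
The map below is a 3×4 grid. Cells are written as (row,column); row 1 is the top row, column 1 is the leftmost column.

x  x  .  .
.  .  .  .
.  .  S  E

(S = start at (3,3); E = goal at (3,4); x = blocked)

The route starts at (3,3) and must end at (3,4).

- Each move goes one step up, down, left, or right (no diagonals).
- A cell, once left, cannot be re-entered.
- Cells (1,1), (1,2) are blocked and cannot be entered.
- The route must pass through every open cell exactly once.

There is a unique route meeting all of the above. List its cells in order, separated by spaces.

Need to visit all 10 open cells exactly once, starting at (3,3) and ending at (3,4).
Route from (3,3): 2× left (reaching (3,1)), up to (2,1), 2× right (reaching (2,3)), up to (1,3), right to (1,4), 2× down (reaching (3,4)) — 9 moves in all.
Check: all 10 open cells covered.

(3,3) (3,2) (3,1) (2,1) (2,2) (2,3) (1,3) (1,4) (2,4) (3,4)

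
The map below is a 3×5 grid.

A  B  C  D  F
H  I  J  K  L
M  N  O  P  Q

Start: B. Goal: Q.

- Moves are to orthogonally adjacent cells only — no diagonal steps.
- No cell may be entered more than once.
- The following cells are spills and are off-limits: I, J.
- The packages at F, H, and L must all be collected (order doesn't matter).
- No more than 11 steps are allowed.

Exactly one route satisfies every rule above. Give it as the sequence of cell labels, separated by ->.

The 11-move cap with required stops at F, H, L leaves no slack for detours.
Route from B: left to A, 2× down (reaching M), 3× right (reaching P), 2× up (reaching D), right to F, 2× down (reaching Q) — 11 moves in all.
Check: all required cells visited; 11 ≤ 11 moves.

B -> A -> H -> M -> N -> O -> P -> K -> D -> F -> L -> Q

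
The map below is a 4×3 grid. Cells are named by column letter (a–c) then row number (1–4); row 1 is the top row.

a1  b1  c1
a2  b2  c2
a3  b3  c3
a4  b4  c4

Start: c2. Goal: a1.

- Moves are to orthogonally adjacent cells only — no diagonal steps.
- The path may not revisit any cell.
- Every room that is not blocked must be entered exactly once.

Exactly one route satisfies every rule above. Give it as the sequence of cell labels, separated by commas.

c2, c1, b1, b2, b3, c3, c4, b4, a4, a3, a2, a1

Need to visit all 12 open cells exactly once, starting at c2 and ending at a1.
Cell a4 has only two open neighbours (a3 and b4), so the path must pass straight through it: one of those is the cell it's entered from and the other is where it exits.
Route from c2: up 1 to c1, left 1 to b1, down 2 to b3, right 1 to c3, down 1 to c4, left 2 to a4, up 3 to a1 — 11 moves in all.
Check: all 12 open cells covered.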